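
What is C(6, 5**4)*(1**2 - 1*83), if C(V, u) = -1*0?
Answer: 0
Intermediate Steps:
C(V, u) = 0
C(6, 5**4)*(1**2 - 1*83) = 0*(1**2 - 1*83) = 0*(1 - 83) = 0*(-82) = 0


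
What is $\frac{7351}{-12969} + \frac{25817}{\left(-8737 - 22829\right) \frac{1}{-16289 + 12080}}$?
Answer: $\frac{469676056997}{136459818} \approx 3441.9$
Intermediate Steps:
$\frac{7351}{-12969} + \frac{25817}{\left(-8737 - 22829\right) \frac{1}{-16289 + 12080}} = 7351 \left(- \frac{1}{12969}\right) + \frac{25817}{\left(-31566\right) \frac{1}{-4209}} = - \frac{7351}{12969} + \frac{25817}{\left(-31566\right) \left(- \frac{1}{4209}\right)} = - \frac{7351}{12969} + \frac{25817}{\frac{10522}{1403}} = - \frac{7351}{12969} + 25817 \cdot \frac{1403}{10522} = - \frac{7351}{12969} + \frac{36221251}{10522} = \frac{469676056997}{136459818}$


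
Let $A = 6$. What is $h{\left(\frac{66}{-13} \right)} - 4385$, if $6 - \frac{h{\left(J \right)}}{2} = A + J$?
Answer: $- \frac{56873}{13} \approx -4374.8$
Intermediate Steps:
$h{\left(J \right)} = - 2 J$ ($h{\left(J \right)} = 12 - 2 \left(6 + J\right) = 12 - \left(12 + 2 J\right) = - 2 J$)
$h{\left(\frac{66}{-13} \right)} - 4385 = - 2 \frac{66}{-13} - 4385 = - 2 \cdot 66 \left(- \frac{1}{13}\right) - 4385 = \left(-2\right) \left(- \frac{66}{13}\right) - 4385 = \frac{132}{13} - 4385 = - \frac{56873}{13}$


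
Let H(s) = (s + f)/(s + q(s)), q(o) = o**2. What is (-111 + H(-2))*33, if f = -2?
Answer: -3729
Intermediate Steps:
H(s) = (-2 + s)/(s + s**2) (H(s) = (s - 2)/(s + s**2) = (-2 + s)/(s + s**2))
(-111 + H(-2))*33 = (-111 + (-2 - 2)/((-2)*(1 - 2)))*33 = (-111 - 1/2*(-4)/(-1))*33 = (-111 - 1/2*(-1)*(-4))*33 = (-111 - 2)*33 = -113*33 = -3729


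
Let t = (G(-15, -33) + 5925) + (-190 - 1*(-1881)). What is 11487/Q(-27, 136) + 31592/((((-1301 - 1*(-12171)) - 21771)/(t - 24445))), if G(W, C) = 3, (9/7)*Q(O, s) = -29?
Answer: 1386767809/28739 ≈ 48254.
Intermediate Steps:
Q(O, s) = -203/9 (Q(O, s) = (7/9)*(-29) = -203/9)
t = 7619 (t = (3 + 5925) + (-190 - 1*(-1881)) = 5928 + (-190 + 1881) = 5928 + 1691 = 7619)
11487/Q(-27, 136) + 31592/((((-1301 - 1*(-12171)) - 21771)/(t - 24445))) = 11487/(-203/9) + 31592/((((-1301 - 1*(-12171)) - 21771)/(7619 - 24445))) = 11487*(-9/203) + 31592/((((-1301 + 12171) - 21771)/(-16826))) = -14769/29 + 31592/(((10870 - 21771)*(-1/16826))) = -14769/29 + 31592/((-10901*(-1/16826))) = -14769/29 + 31592/(10901/16826) = -14769/29 + 31592*(16826/10901) = -14769/29 + 48324272/991 = 1386767809/28739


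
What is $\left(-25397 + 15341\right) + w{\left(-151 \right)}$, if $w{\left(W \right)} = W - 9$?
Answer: $-10216$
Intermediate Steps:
$w{\left(W \right)} = -9 + W$
$\left(-25397 + 15341\right) + w{\left(-151 \right)} = \left(-25397 + 15341\right) - 160 = -10056 - 160 = -10216$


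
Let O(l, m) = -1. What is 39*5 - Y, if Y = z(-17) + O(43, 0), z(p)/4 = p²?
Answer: -960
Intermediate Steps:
z(p) = 4*p²
Y = 1155 (Y = 4*(-17)² - 1 = 4*289 - 1 = 1156 - 1 = 1155)
39*5 - Y = 39*5 - 1*1155 = 195 - 1155 = -960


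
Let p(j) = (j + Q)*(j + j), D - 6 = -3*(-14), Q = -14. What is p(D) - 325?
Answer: 2939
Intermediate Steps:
D = 48 (D = 6 - 3*(-14) = 6 + 42 = 48)
p(j) = 2*j*(-14 + j) (p(j) = (j - 14)*(j + j) = (-14 + j)*(2*j) = 2*j*(-14 + j))
p(D) - 325 = 2*48*(-14 + 48) - 325 = 2*48*34 - 325 = 3264 - 325 = 2939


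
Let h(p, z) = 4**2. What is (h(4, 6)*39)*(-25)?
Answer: -15600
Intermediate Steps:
h(p, z) = 16
(h(4, 6)*39)*(-25) = (16*39)*(-25) = 624*(-25) = -15600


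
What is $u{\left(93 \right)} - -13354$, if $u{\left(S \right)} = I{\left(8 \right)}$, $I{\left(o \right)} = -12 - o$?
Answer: $13334$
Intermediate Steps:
$u{\left(S \right)} = -20$ ($u{\left(S \right)} = -12 - 8 = -20$)
$u{\left(93 \right)} - -13354 = -20 - -13354 = -20 + 13354 = 13334$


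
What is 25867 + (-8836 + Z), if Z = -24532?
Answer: -7501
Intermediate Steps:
25867 + (-8836 + Z) = 25867 + (-8836 - 24532) = 25867 - 33368 = -7501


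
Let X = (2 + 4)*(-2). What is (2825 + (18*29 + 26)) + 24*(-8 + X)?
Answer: 2893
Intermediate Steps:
X = -12 (X = 6*(-2) = -12)
(2825 + (18*29 + 26)) + 24*(-8 + X) = (2825 + (18*29 + 26)) + 24*(-8 - 12) = (2825 + (522 + 26)) + 24*(-20) = (2825 + 548) - 480 = 3373 - 480 = 2893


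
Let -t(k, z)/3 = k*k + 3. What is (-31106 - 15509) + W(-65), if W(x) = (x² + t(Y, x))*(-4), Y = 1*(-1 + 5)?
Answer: -63287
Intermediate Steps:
Y = 4 (Y = 1*4 = 4)
t(k, z) = -9 - 3*k² (t(k, z) = -3*(k*k + 3) = -3*(k² + 3) = -3*(3 + k²) = -9 - 3*k²)
W(x) = 228 - 4*x² (W(x) = (x² + (-9 - 3*4²))*(-4) = (x² + (-9 - 3*16))*(-4) = (x² + (-9 - 48))*(-4) = (x² - 57)*(-4) = (-57 + x²)*(-4) = 228 - 4*x²)
(-31106 - 15509) + W(-65) = (-31106 - 15509) + (228 - 4*(-65)²) = -46615 + (228 - 4*4225) = -46615 + (228 - 16900) = -46615 - 16672 = -63287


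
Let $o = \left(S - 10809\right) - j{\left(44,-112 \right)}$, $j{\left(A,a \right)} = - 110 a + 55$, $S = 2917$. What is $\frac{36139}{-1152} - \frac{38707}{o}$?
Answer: $- \frac{687838649}{23347584} \approx -29.461$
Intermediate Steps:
$j{\left(A,a \right)} = 55 - 110 a$
$o = -20267$ ($o = \left(2917 - 10809\right) - \left(55 - -12320\right) = -7892 - \left(55 + 12320\right) = -7892 - 12375 = -20267$)
$\frac{36139}{-1152} - \frac{38707}{o} = \frac{36139}{-1152} - \frac{38707}{-20267} = 36139 \left(- \frac{1}{1152}\right) - - \frac{38707}{20267} = - \frac{36139}{1152} + \frac{38707}{20267} = - \frac{687838649}{23347584}$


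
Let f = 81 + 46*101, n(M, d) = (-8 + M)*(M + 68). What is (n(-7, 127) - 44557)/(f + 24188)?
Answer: -45472/28915 ≈ -1.5726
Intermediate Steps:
n(M, d) = (-8 + M)*(68 + M)
f = 4727 (f = 81 + 4646 = 4727)
(n(-7, 127) - 44557)/(f + 24188) = ((-544 + (-7)**2 + 60*(-7)) - 44557)/(4727 + 24188) = ((-544 + 49 - 420) - 44557)/28915 = (-915 - 44557)*(1/28915) = -45472*1/28915 = -45472/28915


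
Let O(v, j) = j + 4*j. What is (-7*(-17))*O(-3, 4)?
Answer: 2380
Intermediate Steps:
O(v, j) = 5*j
(-7*(-17))*O(-3, 4) = (-7*(-17))*(5*4) = 119*20 = 2380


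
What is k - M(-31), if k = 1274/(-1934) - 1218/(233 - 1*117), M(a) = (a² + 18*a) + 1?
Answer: -802917/1934 ≈ -415.16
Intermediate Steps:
M(a) = 1 + a² + 18*a
k = -21581/1934 (k = 1274*(-1/1934) - 1218/(233 - 117) = -637/967 - 1218/116 = -637/967 - 1218*1/116 = -637/967 - 21/2 = -21581/1934 ≈ -11.159)
k - M(-31) = -21581/1934 - (1 + (-31)² + 18*(-31)) = -21581/1934 - (1 + 961 - 558) = -21581/1934 - 1*404 = -21581/1934 - 404 = -802917/1934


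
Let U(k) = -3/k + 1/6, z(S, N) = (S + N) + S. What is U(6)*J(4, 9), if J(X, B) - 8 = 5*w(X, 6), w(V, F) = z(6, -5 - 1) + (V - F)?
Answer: -28/3 ≈ -9.3333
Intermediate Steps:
z(S, N) = N + 2*S (z(S, N) = (N + S) + S = N + 2*S)
w(V, F) = 6 + V - F (w(V, F) = ((-5 - 1) + 2*6) + (V - F) = (-6 + 12) + (V - F) = 6 + (V - F) = 6 + V - F)
J(X, B) = 8 + 5*X (J(X, B) = 8 + 5*(6 + X - 1*6) = 8 + 5*(6 + X - 6) = 8 + 5*X)
U(k) = ⅙ - 3/k (U(k) = -3/k + 1*(⅙) = -3/k + ⅙ = ⅙ - 3/k)
U(6)*J(4, 9) = ((⅙)*(-18 + 6)/6)*(8 + 5*4) = ((⅙)*(⅙)*(-12))*(8 + 20) = -⅓*28 = -28/3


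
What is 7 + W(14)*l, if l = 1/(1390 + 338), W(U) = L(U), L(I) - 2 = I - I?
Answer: 6049/864 ≈ 7.0012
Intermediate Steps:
L(I) = 2 (L(I) = 2 + (I - I) = 2 + 0 = 2)
W(U) = 2
l = 1/1728 ≈ 0.00057870
7 + W(14)*l = 7 + 2*(1/1728) = 7 + 1/864 = 6049/864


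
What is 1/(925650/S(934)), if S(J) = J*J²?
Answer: 407390252/462825 ≈ 880.23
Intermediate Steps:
S(J) = J³
1/(925650/S(934)) = 1/(925650/(934³)) = 1/(925650/814780504) = 1/(925650*(1/814780504)) = 1/(462825/407390252) = 407390252/462825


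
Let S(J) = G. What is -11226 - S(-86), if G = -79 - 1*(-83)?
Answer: -11230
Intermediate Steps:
G = 4 (G = -79 + 83 = 4)
S(J) = 4
-11226 - S(-86) = -11226 - 1*4 = -11226 - 4 = -11230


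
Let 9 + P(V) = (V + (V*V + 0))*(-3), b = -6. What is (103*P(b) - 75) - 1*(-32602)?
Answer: 22330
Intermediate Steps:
P(V) = -9 - 3*V - 3*V**2 (P(V) = -9 + (V + (V*V + 0))*(-3) = -9 + (V + (V**2 + 0))*(-3) = -9 + (V + V**2)*(-3) = -9 + (-3*V - 3*V**2) = -9 - 3*V - 3*V**2)
(103*P(b) - 75) - 1*(-32602) = (103*(-9 - 3*(-6) - 3*(-6)**2) - 75) - 1*(-32602) = (103*(-9 + 18 - 3*36) - 75) + 32602 = (103*(-9 + 18 - 108) - 75) + 32602 = (103*(-99) - 75) + 32602 = (-10197 - 75) + 32602 = -10272 + 32602 = 22330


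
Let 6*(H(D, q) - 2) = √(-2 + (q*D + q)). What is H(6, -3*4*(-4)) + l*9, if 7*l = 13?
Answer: 131/7 + √334/6 ≈ 21.760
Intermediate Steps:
l = 13/7 (l = (⅐)*13 = 13/7 ≈ 1.8571)
H(D, q) = 2 + √(-2 + q + D*q)/6 (H(D, q) = 2 + √(-2 + (q*D + q))/6 = 2 + √(-2 + (D*q + q))/6 = 2 + √(-2 + (q + D*q))/6 = 2 + √(-2 + q + D*q)/6)
H(6, -3*4*(-4)) + l*9 = (2 + √(-2 - 3*4*(-4) + 6*(-3*4*(-4)))/6) + (13/7)*9 = (2 + √(-2 - 1*12*(-4) + 6*(-1*12*(-4)))/6) + 117/7 = (2 + √(-2 - 12*(-4) + 6*(-12*(-4)))/6) + 117/7 = (2 + √(-2 + 48 + 6*48)/6) + 117/7 = (2 + √(-2 + 48 + 288)/6) + 117/7 = (2 + √334/6) + 117/7 = 131/7 + √334/6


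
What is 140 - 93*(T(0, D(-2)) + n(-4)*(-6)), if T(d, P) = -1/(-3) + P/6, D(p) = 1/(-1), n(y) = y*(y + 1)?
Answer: 13641/2 ≈ 6820.5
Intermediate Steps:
n(y) = y*(1 + y)
D(p) = -1
T(d, P) = 1/3 + P/6 (T(d, P) = -1*(-1/3) + P*(1/6) = 1/3 + P/6)
140 - 93*(T(0, D(-2)) + n(-4)*(-6)) = 140 - 93*((1/3 + (1/6)*(-1)) - 4*(1 - 4)*(-6)) = 140 - 93*((1/3 - 1/6) - 4*(-3)*(-6)) = 140 - 93*(1/6 + 12*(-6)) = 140 - 93*(1/6 - 72) = 140 - 93*(-431/6) = 140 + 13361/2 = 13641/2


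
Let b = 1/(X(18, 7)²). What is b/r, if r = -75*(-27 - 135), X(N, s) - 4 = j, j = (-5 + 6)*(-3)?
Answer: 1/12150 ≈ 8.2304e-5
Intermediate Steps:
j = -3 (j = 1*(-3) = -3)
X(N, s) = 1 (X(N, s) = 4 - 3 = 1)
r = 12150 (r = -75*(-162) = 12150)
b = 1 (b = 1/(1²) = 1/1 = 1)
b/r = 1/12150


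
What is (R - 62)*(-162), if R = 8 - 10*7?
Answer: 20088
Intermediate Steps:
R = -62 (R = 8 - 70 = -62)
(R - 62)*(-162) = (-62 - 62)*(-162) = -124*(-162) = 20088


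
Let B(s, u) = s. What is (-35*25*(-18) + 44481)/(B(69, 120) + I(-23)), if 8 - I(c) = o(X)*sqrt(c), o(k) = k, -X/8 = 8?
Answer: 1545929/33379 - 1284928*I*sqrt(23)/33379 ≈ 46.314 - 184.62*I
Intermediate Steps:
X = -64 (X = -8*8 = -64)
I(c) = 8 + 64*sqrt(c) (I(c) = 8 - (-64)*sqrt(c) = 8 + 64*sqrt(c))
(-35*25*(-18) + 44481)/(B(69, 120) + I(-23)) = (-35*25*(-18) + 44481)/(69 + (8 + 64*sqrt(-23))) = (-875*(-18) + 44481)/(69 + (8 + 64*(I*sqrt(23)))) = (15750 + 44481)/(69 + (8 + 64*I*sqrt(23))) = 60231/(77 + 64*I*sqrt(23))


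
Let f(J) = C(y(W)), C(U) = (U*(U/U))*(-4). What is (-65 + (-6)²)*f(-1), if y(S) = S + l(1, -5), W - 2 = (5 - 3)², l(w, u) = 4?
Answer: 1160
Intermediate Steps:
W = 6 (W = 2 + (5 - 3)² = 2 + 2² = 2 + 4 = 6)
y(S) = 4 + S (y(S) = S + 4 = 4 + S)
C(U) = -4*U (C(U) = (U*1)*(-4) = U*(-4) = -4*U)
f(J) = -40 (f(J) = -4*(4 + 6) = -4*10 = -40)
(-65 + (-6)²)*f(-1) = (-65 + (-6)²)*(-40) = (-65 + 36)*(-40) = -29*(-40) = 1160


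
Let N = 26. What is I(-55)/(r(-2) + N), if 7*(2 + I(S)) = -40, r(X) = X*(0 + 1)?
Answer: -9/28 ≈ -0.32143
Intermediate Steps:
r(X) = X (r(X) = X*1 = X)
I(S) = -54/7 (I(S) = -2 + (⅐)*(-40) = -2 - 40/7 = -54/7)
I(-55)/(r(-2) + N) = -54/(7*(-2 + 26)) = -54/7/24 = -54/7*1/24 = -9/28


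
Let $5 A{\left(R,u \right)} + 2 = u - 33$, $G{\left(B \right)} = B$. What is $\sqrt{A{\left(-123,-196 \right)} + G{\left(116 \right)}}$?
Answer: $\frac{\sqrt{1745}}{5} \approx 8.3546$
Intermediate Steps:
$A{\left(R,u \right)} = -7 + \frac{u}{5}$ ($A{\left(R,u \right)} = - \frac{2}{5} + \frac{u - 33}{5} = - \frac{2}{5} + \frac{-33 + u}{5} = - \frac{2}{5} + \left(- \frac{33}{5} + \frac{u}{5}\right) = -7 + \frac{u}{5}$)
$\sqrt{A{\left(-123,-196 \right)} + G{\left(116 \right)}} = \sqrt{\left(-7 + \frac{1}{5} \left(-196\right)\right) + 116} = \sqrt{\left(-7 - \frac{196}{5}\right) + 116} = \sqrt{- \frac{231}{5} + 116} = \sqrt{\frac{349}{5}} = \frac{\sqrt{1745}}{5}$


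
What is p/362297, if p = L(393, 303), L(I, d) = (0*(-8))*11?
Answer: 0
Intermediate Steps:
L(I, d) = 0 (L(I, d) = 0*11 = 0)
p = 0
p/362297 = 0/362297 = 0*(1/362297) = 0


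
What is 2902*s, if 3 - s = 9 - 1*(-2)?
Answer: -23216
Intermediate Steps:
s = -8 (s = 3 - (9 - 1*(-2)) = 3 - (9 + 2) = 3 - 1*11 = 3 - 11 = -8)
2902*s = 2902*(-8) = -23216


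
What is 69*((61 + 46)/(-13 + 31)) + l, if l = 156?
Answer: 3397/6 ≈ 566.17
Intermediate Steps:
69*((61 + 46)/(-13 + 31)) + l = 69*((61 + 46)/(-13 + 31)) + 156 = 69*(107/18) + 156 = 2461/6 + 156 = 3397/6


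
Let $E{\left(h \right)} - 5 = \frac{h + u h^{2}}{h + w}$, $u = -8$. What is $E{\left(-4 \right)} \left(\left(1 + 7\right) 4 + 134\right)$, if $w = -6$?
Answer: $\frac{15106}{5} \approx 3021.2$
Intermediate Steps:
$E{\left(h \right)} = 5 + \frac{h - 8 h^{2}}{-6 + h}$ ($E{\left(h \right)} = 5 + \frac{h - 8 h^{2}}{h - 6} = 5 + \frac{h - 8 h^{2}}{-6 + h}$)
$E{\left(-4 \right)} \left(\left(1 + 7\right) 4 + 134\right) = \frac{2 \left(-15 - 4 \left(-4\right)^{2} + 3 \left(-4\right)\right)}{-6 - 4} \left(\left(1 + 7\right) 4 + 134\right) = \frac{2 \left(-15 - 64 - 12\right)}{-10} \left(8 \cdot 4 + 134\right) = 2 \left(- \frac{1}{10}\right) \left(-15 - 64 - 12\right) \left(32 + 134\right) = 2 \left(- \frac{1}{10}\right) \left(-91\right) 166 = \frac{91}{5} \cdot 166 = \frac{15106}{5}$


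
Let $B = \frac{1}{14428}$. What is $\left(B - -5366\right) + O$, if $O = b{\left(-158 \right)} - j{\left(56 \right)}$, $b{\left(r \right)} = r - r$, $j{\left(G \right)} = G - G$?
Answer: $\frac{77420649}{14428} \approx 5366.0$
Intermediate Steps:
$j{\left(G \right)} = 0$
$b{\left(r \right)} = 0$
$B = \frac{1}{14428} \approx 6.931 \cdot 10^{-5}$
$O = 0$ ($O = 0 - 0 = 0 + 0 = 0$)
$\left(B - -5366\right) + O = \left(\frac{1}{14428} - -5366\right) + 0 = \left(\frac{1}{14428} + 5366\right) + 0 = \frac{77420649}{14428} + 0 = \frac{77420649}{14428}$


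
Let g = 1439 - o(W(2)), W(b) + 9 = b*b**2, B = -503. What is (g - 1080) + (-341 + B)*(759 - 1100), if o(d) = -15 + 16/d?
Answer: 288194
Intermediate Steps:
W(b) = -9 + b**3 (W(b) = -9 + b*b**2 = -9 + b**3)
g = 1470 (g = 1439 - (-15 + 16/(-9 + 2**3)) = 1439 - (-15 + 16/(-9 + 8)) = 1439 - (-15 + 16/(-1)) = 1439 - (-15 + 16*(-1)) = 1439 - (-15 - 16) = 1439 - 1*(-31) = 1439 + 31 = 1470)
(g - 1080) + (-341 + B)*(759 - 1100) = (1470 - 1080) + (-341 - 503)*(759 - 1100) = 390 - 844*(-341) = 390 + 287804 = 288194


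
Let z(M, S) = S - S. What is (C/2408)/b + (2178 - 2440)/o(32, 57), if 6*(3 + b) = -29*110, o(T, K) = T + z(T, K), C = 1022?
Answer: -564763/68972 ≈ -8.1883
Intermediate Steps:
z(M, S) = 0
o(T, K) = T (o(T, K) = T + 0 = T)
b = -1604/3 (b = -3 + (-29*110)/6 = -3 + (⅙)*(-3190) = -3 - 1595/3 = -1604/3 ≈ -534.67)
(C/2408)/b + (2178 - 2440)/o(32, 57) = (1022/2408)/(-1604/3) + (2178 - 2440)/32 = (1022*(1/2408))*(-3/1604) - 262*1/32 = (73/172)*(-3/1604) - 131/16 = -219/275888 - 131/16 = -564763/68972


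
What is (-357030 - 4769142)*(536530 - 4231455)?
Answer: 18940821077100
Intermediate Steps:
(-357030 - 4769142)*(536530 - 4231455) = -5126172*(-3694925) = 18940821077100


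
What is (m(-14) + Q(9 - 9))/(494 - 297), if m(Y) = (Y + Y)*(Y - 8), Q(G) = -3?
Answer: 613/197 ≈ 3.1117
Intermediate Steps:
m(Y) = 2*Y*(-8 + Y) (m(Y) = (2*Y)*(-8 + Y) = 2*Y*(-8 + Y))
(m(-14) + Q(9 - 9))/(494 - 297) = (2*(-14)*(-8 - 14) - 3)/(494 - 297) = (2*(-14)*(-22) - 3)/197 = (616 - 3)*(1/197) = 613*(1/197) = 613/197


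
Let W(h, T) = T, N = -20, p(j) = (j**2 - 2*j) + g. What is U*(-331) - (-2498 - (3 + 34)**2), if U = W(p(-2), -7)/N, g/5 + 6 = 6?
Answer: 75023/20 ≈ 3751.1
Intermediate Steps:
g = 0 (g = -30 + 5*6 = -30 + 30 = 0)
p(j) = j**2 - 2*j (p(j) = (j**2 - 2*j) + 0 = j**2 - 2*j)
U = 7/20 (U = -7/(-20) = -7*(-1/20) = 7/20 ≈ 0.35000)
U*(-331) - (-2498 - (3 + 34)**2) = (7/20)*(-331) - (-2498 - (3 + 34)**2) = -2317/20 - (-2498 - 1*37**2) = -2317/20 - (-2498 - 1*1369) = -2317/20 - (-2498 - 1369) = -2317/20 - 1*(-3867) = -2317/20 + 3867 = 75023/20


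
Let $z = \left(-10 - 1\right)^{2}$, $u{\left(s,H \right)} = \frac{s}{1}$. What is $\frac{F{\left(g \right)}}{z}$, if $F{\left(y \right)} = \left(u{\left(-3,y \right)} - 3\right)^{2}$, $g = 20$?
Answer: $\frac{36}{121} \approx 0.29752$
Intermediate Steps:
$u{\left(s,H \right)} = s$ ($u{\left(s,H \right)} = s 1 = s$)
$z = 121$ ($z = \left(-11\right)^{2} = 121$)
$F{\left(y \right)} = 36$ ($F{\left(y \right)} = \left(-3 - 3\right)^{2} = \left(-6\right)^{2} = 36$)
$\frac{F{\left(g \right)}}{z} = \frac{36}{121}$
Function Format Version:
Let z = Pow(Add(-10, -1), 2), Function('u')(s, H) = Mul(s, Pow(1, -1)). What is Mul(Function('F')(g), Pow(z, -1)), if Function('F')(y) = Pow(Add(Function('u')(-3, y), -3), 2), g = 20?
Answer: Rational(36, 121) ≈ 0.29752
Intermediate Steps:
Function('u')(s, H) = s (Function('u')(s, H) = Mul(s, 1) = s)
z = 121 (z = Pow(-11, 2) = 121)
Function('F')(y) = 36 (Function('F')(y) = Pow(Add(-3, -3), 2) = Pow(-6, 2) = 36)
Mul(Function('F')(g), Pow(z, -1)) = Mul(36, Pow(121, -1)) = Mul(36, Rational(1, 121)) = Rational(36, 121)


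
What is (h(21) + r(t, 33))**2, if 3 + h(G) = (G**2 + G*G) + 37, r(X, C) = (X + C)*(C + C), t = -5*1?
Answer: 7639696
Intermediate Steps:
t = -5
r(X, C) = 2*C*(C + X) (r(X, C) = (C + X)*(2*C) = 2*C*(C + X))
h(G) = 34 + 2*G**2 (h(G) = -3 + ((G**2 + G*G) + 37) = -3 + ((G**2 + G**2) + 37) = -3 + (2*G**2 + 37) = -3 + (37 + 2*G**2) = 34 + 2*G**2)
(h(21) + r(t, 33))**2 = ((34 + 2*21**2) + 2*33*(33 - 5))**2 = ((34 + 2*441) + 2*33*28)**2 = ((34 + 882) + 1848)**2 = (916 + 1848)**2 = 2764**2 = 7639696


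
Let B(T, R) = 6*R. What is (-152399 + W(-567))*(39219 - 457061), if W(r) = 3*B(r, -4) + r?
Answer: 63945703996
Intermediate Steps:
W(r) = -72 + r (W(r) = 3*(6*(-4)) + r = 3*(-24) + r = -72 + r)
(-152399 + W(-567))*(39219 - 457061) = (-152399 + (-72 - 567))*(39219 - 457061) = (-152399 - 639)*(-417842) = -153038*(-417842) = 63945703996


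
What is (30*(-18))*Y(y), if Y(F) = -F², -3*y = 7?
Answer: 2940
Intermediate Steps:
y = -7/3 (y = -⅓*7 = -7/3 ≈ -2.3333)
(30*(-18))*Y(y) = (30*(-18))*(-(-7/3)²) = -(-540)*49/9 = -540*(-49/9) = 2940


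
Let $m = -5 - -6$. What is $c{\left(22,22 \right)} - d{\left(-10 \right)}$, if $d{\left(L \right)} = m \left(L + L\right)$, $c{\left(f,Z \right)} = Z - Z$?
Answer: $20$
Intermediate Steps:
$c{\left(f,Z \right)} = 0$
$m = 1$ ($m = -5 + 6 = 1$)
$d{\left(L \right)} = 2 L$ ($d{\left(L \right)} = 1 \left(L + L\right) = 1 \cdot 2 L = 2 L$)
$c{\left(22,22 \right)} - d{\left(-10 \right)} = 0 - 2 \left(-10\right) = 0 - -20 = 0 + 20 = 20$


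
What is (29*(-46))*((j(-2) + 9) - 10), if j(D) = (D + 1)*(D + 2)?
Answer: 1334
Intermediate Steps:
j(D) = (1 + D)*(2 + D)
(29*(-46))*((j(-2) + 9) - 10) = (29*(-46))*(((2 + (-2)² + 3*(-2)) + 9) - 10) = -1334*(((2 + 4 - 6) + 9) - 10) = -1334*((0 + 9) - 10) = -1334*(9 - 10) = -1334*(-1) = 1334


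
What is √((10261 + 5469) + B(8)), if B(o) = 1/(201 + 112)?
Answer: √1541052683/313 ≈ 125.42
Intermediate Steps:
B(o) = 1/313
√((10261 + 5469) + B(8)) = √((10261 + 5469) + 1/313) = √(15730 + 1/313) = √(4923491/313) = √1541052683/313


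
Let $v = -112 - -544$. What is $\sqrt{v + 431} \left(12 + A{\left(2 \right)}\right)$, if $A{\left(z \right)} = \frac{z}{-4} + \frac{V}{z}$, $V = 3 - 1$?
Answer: $\frac{25 \sqrt{863}}{2} \approx 367.21$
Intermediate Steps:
$V = 2$ ($V = 3 - 1 = 2$)
$A{\left(z \right)} = \frac{2}{z} - \frac{z}{4}$ ($A{\left(z \right)} = \frac{z}{-4} + \frac{2}{z} = z \left(- \frac{1}{4}\right) + \frac{2}{z} = - \frac{z}{4} + \frac{2}{z} = \frac{2}{z} - \frac{z}{4}$)
$v = 432$ ($v = -112 + 544 = 432$)
$\sqrt{v + 431} \left(12 + A{\left(2 \right)}\right) = \sqrt{432 + 431} \left(12 + \left(\frac{2}{2} - \frac{1}{2}\right)\right) = \sqrt{863} \left(12 + \left(2 \cdot \frac{1}{2} - \frac{1}{2}\right)\right) = \sqrt{863} \left(12 + \left(1 - \frac{1}{2}\right)\right) = \sqrt{863} \left(12 + \frac{1}{2}\right) = \sqrt{863} \cdot \frac{25}{2} = \frac{25 \sqrt{863}}{2}$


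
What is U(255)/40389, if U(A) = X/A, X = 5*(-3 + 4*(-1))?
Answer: -7/2059839 ≈ -3.3983e-6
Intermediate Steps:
X = -35 (X = 5*(-3 - 4) = 5*(-7) = -35)
U(A) = -35/A
U(255)/40389 = -35/255/40389 = -35*1/255*(1/40389) = -7/51*1/40389 = -7/2059839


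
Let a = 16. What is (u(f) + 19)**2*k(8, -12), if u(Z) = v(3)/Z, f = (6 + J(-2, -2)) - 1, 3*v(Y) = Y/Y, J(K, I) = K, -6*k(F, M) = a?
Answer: -236672/243 ≈ -973.96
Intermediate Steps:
k(F, M) = -8/3 (k(F, M) = -1/6*16 = -8/3)
v(Y) = 1/3 (v(Y) = (Y/Y)/3 = (1/3)*1 = 1/3)
f = 3 (f = (6 - 2) - 1 = 4 - 1 = 3)
u(Z) = 1/(3*Z)
(u(f) + 19)**2*k(8, -12) = ((1/3)/3 + 19)**2*(-8/3) = ((1/3)*(1/3) + 19)**2*(-8/3) = (1/9 + 19)**2*(-8/3) = (172/9)**2*(-8/3) = (29584/81)*(-8/3) = -236672/243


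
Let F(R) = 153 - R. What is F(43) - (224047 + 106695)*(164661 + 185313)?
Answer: -115751100598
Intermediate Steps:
F(43) - (224047 + 106695)*(164661 + 185313) = (153 - 1*43) - (224047 + 106695)*(164661 + 185313) = (153 - 43) - 330742*349974 = 110 - 1*115751100708 = 110 - 115751100708 = -115751100598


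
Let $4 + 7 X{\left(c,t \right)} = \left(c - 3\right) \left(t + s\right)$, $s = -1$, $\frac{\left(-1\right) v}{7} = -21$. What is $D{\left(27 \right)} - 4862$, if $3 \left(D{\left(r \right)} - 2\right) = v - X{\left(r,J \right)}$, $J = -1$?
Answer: $- \frac{100979}{21} \approx -4808.5$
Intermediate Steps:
$v = 147$ ($v = \left(-7\right) \left(-21\right) = 147$)
$X{\left(c,t \right)} = - \frac{4}{7} + \frac{\left(-1 + t\right) \left(-3 + c\right)}{7}$ ($X{\left(c,t \right)} = - \frac{4}{7} + \frac{\left(c - 3\right) \left(t - 1\right)}{7} = - \frac{4}{7} + \frac{\left(-3 + c\right) \left(-1 + t\right)}{7} = - \frac{4}{7} + \frac{\left(-1 + t\right) \left(-3 + c\right)}{7}$)
$D{\left(r \right)} = \frac{1069}{21} + \frac{2 r}{21}$ ($D{\left(r \right)} = 2 + \frac{147 - \left(- \frac{1}{7} - - \frac{3}{7} - \frac{r}{7} + \frac{1}{7} r \left(-1\right)\right)}{3} = 2 + \frac{147 - \left(- \frac{1}{7} + \frac{3}{7} - \frac{r}{7} - \frac{r}{7}\right)}{3} = 2 + \frac{147 - \left(\frac{2}{7} - \frac{2 r}{7}\right)}{3} = 2 + \frac{147 + \left(- \frac{2}{7} + \frac{2 r}{7}\right)}{3} = 2 + \frac{\frac{1027}{7} + \frac{2 r}{7}}{3} = 2 + \left(\frac{1027}{21} + \frac{2 r}{21}\right) = \frac{1069}{21} + \frac{2 r}{21}$)
$D{\left(27 \right)} - 4862 = \left(\frac{1069}{21} + \frac{2}{21} \cdot 27\right) - 4862 = \left(\frac{1069}{21} + \frac{18}{7}\right) - 4862 = \frac{1123}{21} - 4862 = - \frac{100979}{21}$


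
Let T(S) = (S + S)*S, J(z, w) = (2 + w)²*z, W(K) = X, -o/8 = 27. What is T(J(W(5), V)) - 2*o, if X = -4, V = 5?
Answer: 77264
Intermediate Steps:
o = -216 (o = -8*27 = -216)
W(K) = -4
J(z, w) = z*(2 + w)²
T(S) = 2*S² (T(S) = (2*S)*S = 2*S²)
T(J(W(5), V)) - 2*o = 2*(-4*(2 + 5)²)² - 2*(-216) = 2*(-4*7²)² + 432 = 2*(-4*49)² + 432 = 2*(-196)² + 432 = 2*38416 + 432 = 76832 + 432 = 77264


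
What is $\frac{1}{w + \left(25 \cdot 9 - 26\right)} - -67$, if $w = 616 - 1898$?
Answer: $\frac{72560}{1083} \approx 66.999$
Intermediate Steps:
$w = -1282$
$\frac{1}{w + \left(25 \cdot 9 - 26\right)} - -67 = \frac{1}{-1282 + \left(25 \cdot 9 - 26\right)} - -67 = \frac{1}{-1282 + \left(225 - 26\right)} + 67 = \frac{1}{-1282 + 199} + 67 = \frac{1}{-1083} + 67 = - \frac{1}{1083} + 67 = \frac{72560}{1083}$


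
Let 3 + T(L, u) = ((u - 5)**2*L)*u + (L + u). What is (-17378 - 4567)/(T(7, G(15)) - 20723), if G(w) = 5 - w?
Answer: 21945/36479 ≈ 0.60158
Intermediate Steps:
T(L, u) = -3 + L + u + L*u*(-5 + u)**2 (T(L, u) = -3 + (((u - 5)**2*L)*u + (L + u)) = -3 + (((-5 + u)**2*L)*u + (L + u)) = -3 + ((L*(-5 + u)**2)*u + (L + u)) = -3 + (L*u*(-5 + u)**2 + (L + u)) = -3 + (L + u + L*u*(-5 + u)**2) = -3 + L + u + L*u*(-5 + u)**2)
(-17378 - 4567)/(T(7, G(15)) - 20723) = (-17378 - 4567)/((-3 + 7 + (5 - 1*15) + 7*(5 - 1*15)*(-5 + (5 - 1*15))**2) - 20723) = -21945/((-3 + 7 + (5 - 15) + 7*(5 - 15)*(-5 + (5 - 15))**2) - 20723) = -21945/((-3 + 7 - 10 + 7*(-10)*(-5 - 10)**2) - 20723) = -21945/((-3 + 7 - 10 + 7*(-10)*(-15)**2) - 20723) = -21945/((-3 + 7 - 10 + 7*(-10)*225) - 20723) = -21945/((-3 + 7 - 10 - 15750) - 20723) = -21945/(-15756 - 20723) = -21945/(-36479) = -21945*(-1/36479) = 21945/36479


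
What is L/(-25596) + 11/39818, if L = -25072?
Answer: 249649613/254795382 ≈ 0.97980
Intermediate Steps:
L/(-25596) + 11/39818 = -25072/(-25596) + 11/39818 = -25072*(-1/25596) + 11*(1/39818) = 6268/6399 + 11/39818 = 249649613/254795382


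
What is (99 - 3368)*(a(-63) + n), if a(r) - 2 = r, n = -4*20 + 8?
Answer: 434777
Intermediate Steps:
n = -72 (n = -80 + 8 = -72)
a(r) = 2 + r
(99 - 3368)*(a(-63) + n) = (99 - 3368)*((2 - 63) - 72) = -3269*(-61 - 72) = -3269*(-133) = 434777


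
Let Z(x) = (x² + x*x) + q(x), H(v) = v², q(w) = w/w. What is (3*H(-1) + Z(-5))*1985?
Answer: 107190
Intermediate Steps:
q(w) = 1
Z(x) = 1 + 2*x² (Z(x) = (x² + x*x) + 1 = (x² + x²) + 1 = 2*x² + 1 = 1 + 2*x²)
(3*H(-1) + Z(-5))*1985 = (3*(-1)² + (1 + 2*(-5)²))*1985 = (3*1 + (1 + 2*25))*1985 = (3 + (1 + 50))*1985 = (3 + 51)*1985 = 54*1985 = 107190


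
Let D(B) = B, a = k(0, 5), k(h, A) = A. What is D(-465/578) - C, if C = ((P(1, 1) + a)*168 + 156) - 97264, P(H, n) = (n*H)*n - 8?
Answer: 56322167/578 ≈ 97443.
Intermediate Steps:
P(H, n) = -8 + H*n² (P(H, n) = (H*n)*n - 8 = H*n² - 8 = -8 + H*n²)
a = 5
C = -97444 (C = (((-8 + 1*1²) + 5)*168 + 156) - 97264 = (((-8 + 1*1) + 5)*168 + 156) - 97264 = (((-8 + 1) + 5)*168 + 156) - 97264 = ((-7 + 5)*168 + 156) - 97264 = (-2*168 + 156) - 97264 = (-336 + 156) - 97264 = -180 - 97264 = -97444)
D(-465/578) - C = -465/578 - 1*(-97444) = -465*1/578 + 97444 = -465/578 + 97444 = 56322167/578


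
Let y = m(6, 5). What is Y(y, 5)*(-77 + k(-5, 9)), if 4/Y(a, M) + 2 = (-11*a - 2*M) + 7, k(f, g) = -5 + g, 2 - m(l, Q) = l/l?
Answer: 73/4 ≈ 18.250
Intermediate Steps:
m(l, Q) = 1 (m(l, Q) = 2 - l/l = 2 - 1*1 = 2 - 1 = 1)
y = 1
Y(a, M) = 4/(5 - 11*a - 2*M) (Y(a, M) = 4/(-2 + ((-11*a - 2*M) + 7)) = 4/(-2 + (7 - 11*a - 2*M)) = 4/(5 - 11*a - 2*M))
Y(y, 5)*(-77 + k(-5, 9)) = (-4/(-5 + 2*5 + 11*1))*(-77 + (-5 + 9)) = (-4/(-5 + 10 + 11))*(-77 + 4) = -4/16*(-73) = -4*1/16*(-73) = -¼*(-73) = 73/4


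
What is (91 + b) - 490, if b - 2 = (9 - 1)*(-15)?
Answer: -517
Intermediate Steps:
b = -118 (b = 2 + (9 - 1)*(-15) = 2 + 8*(-15) = 2 - 120 = -118)
(91 + b) - 490 = (91 - 118) - 490 = -27 - 490 = -517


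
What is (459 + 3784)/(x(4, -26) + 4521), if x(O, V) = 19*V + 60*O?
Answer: 4243/4267 ≈ 0.99438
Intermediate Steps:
(459 + 3784)/(x(4, -26) + 4521) = (459 + 3784)/((19*(-26) + 60*4) + 4521) = 4243/((-494 + 240) + 4521) = 4243/(-254 + 4521) = 4243/4267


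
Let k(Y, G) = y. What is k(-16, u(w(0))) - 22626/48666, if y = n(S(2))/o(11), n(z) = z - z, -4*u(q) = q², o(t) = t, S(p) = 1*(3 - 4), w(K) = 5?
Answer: -3771/8111 ≈ -0.46492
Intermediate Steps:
S(p) = -1 (S(p) = 1*(-1) = -1)
u(q) = -q²/4
n(z) = 0
y = 0 (y = 0/11 = 0*(1/11) = 0)
k(Y, G) = 0
k(-16, u(w(0))) - 22626/48666 = 0 - 22626/48666 = 0 - 22626*1/48666 = 0 - 3771/8111 = -3771/8111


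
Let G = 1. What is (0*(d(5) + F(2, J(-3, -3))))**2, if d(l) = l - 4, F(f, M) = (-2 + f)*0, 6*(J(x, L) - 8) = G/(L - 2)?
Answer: 0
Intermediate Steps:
J(x, L) = 8 + 1/(6*(-2 + L)) (J(x, L) = 8 + (1/(L - 2))/6 = 8 + (1/(-2 + L))/6 = 8 + 1/(6*(-2 + L)))
F(f, M) = 0
d(l) = -4 + l
(0*(d(5) + F(2, J(-3, -3))))**2 = (0*((-4 + 5) + 0))**2 = (0*(1 + 0))**2 = (0*1)**2 = 0**2 = 0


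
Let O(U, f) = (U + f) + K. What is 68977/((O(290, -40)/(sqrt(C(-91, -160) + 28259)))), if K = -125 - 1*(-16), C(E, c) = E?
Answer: 137954*sqrt(7042)/141 ≈ 82104.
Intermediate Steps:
K = -109 (K = -125 + 16 = -109)
O(U, f) = -109 + U + f (O(U, f) = (U + f) - 109 = -109 + U + f)
68977/((O(290, -40)/(sqrt(C(-91, -160) + 28259)))) = 68977/(((-109 + 290 - 40)/(sqrt(-91 + 28259)))) = 68977/((141/(sqrt(28168)))) = 68977/((141/((2*sqrt(7042))))) = 68977/((141*(sqrt(7042)/14084))) = 68977/((141*sqrt(7042)/14084)) = 68977*(2*sqrt(7042)/141) = 137954*sqrt(7042)/141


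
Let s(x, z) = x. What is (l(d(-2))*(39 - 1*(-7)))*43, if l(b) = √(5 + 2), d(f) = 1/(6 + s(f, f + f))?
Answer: 1978*√7 ≈ 5233.3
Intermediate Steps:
d(f) = 1/(6 + f)
l(b) = √7
(l(d(-2))*(39 - 1*(-7)))*43 = (√7*(39 - 1*(-7)))*43 = (√7*(39 + 7))*43 = (√7*46)*43 = (46*√7)*43 = 1978*√7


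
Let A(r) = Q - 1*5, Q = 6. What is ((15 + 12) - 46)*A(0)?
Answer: -19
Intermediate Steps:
A(r) = 1 (A(r) = 6 - 1*5 = 6 - 5 = 1)
((15 + 12) - 46)*A(0) = ((15 + 12) - 46)*1 = (27 - 46)*1 = -19*1 = -19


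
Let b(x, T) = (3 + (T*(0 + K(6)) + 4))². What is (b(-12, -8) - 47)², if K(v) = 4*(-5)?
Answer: 775176964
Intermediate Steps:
K(v) = -20
b(x, T) = (7 - 20*T)² (b(x, T) = (3 + (T*(0 - 20) + 4))² = (3 + (T*(-20) + 4))² = (3 + (-20*T + 4))² = (3 + (4 - 20*T))² = (7 - 20*T)²)
(b(-12, -8) - 47)² = ((7 - 20*(-8))² - 47)² = ((7 + 160)² - 47)² = (167² - 47)² = (27889 - 47)² = 27842² = 775176964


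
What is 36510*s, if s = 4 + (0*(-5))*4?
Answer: 146040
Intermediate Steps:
s = 4 (s = 4 + 0*4 = 4 + 0 = 4)
36510*s = 36510*4 = 146040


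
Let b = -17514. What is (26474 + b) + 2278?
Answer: 11238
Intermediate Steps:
(26474 + b) + 2278 = (26474 - 17514) + 2278 = 8960 + 2278 = 11238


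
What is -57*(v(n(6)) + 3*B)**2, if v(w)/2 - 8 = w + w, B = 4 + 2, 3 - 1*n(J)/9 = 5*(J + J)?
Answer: -232122468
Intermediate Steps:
n(J) = 27 - 90*J (n(J) = 27 - 45*(J + J) = 27 - 45*2*J = 27 - 90*J)
B = 6
v(w) = 16 + 4*w (v(w) = 16 + 2*(w + w) = 16 + 2*(2*w) = 16 + 4*w)
-57*(v(n(6)) + 3*B)**2 = -57*((16 + 4*(27 - 90*6)) + 3*6)**2 = -57*((16 + 4*(27 - 540)) + 18)**2 = -57*((16 + 4*(-513)) + 18)**2 = -57*((16 - 2052) + 18)**2 = -57*(-2036 + 18)**2 = -57*(-2018)**2 = -57*4072324 = -232122468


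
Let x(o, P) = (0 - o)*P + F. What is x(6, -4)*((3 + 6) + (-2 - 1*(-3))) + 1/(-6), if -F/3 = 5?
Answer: 539/6 ≈ 89.833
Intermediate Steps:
F = -15 (F = -3*5 = -15)
x(o, P) = -15 - P*o (x(o, P) = (0 - o)*P - 15 = (-o)*P - 15 = -P*o - 15 = -15 - P*o)
x(6, -4)*((3 + 6) + (-2 - 1*(-3))) + 1/(-6) = (-15 - 1*(-4)*6)*((3 + 6) + (-2 - 1*(-3))) + 1/(-6) = (-15 + 24)*(9 + (-2 + 3)) - 1/6 = 9*(9 + 1) - 1/6 = 9*10 - 1/6 = 90 - 1/6 = 539/6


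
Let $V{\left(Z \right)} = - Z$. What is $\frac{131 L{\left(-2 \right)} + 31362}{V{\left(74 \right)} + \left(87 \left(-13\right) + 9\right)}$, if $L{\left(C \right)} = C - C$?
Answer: $- \frac{15681}{598} \approx -26.222$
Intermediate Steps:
$L{\left(C \right)} = 0$
$\frac{131 L{\left(-2 \right)} + 31362}{V{\left(74 \right)} + \left(87 \left(-13\right) + 9\right)} = \frac{131 \cdot 0 + 31362}{\left(-1\right) 74 + \left(87 \left(-13\right) + 9\right)} = \frac{0 + 31362}{-74 + \left(-1131 + 9\right)} = \frac{31362}{-74 - 1122} = \frac{31362}{-1196} = 31362 \left(- \frac{1}{1196}\right) = - \frac{15681}{598}$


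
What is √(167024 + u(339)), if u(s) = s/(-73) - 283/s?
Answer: 2*√25571120560239/24747 ≈ 408.68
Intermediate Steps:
u(s) = -283/s - s/73 (u(s) = s*(-1/73) - 283/s = -s/73 - 283/s = -283/s - s/73)
√(167024 + u(339)) = √(167024 + (-283/339 - 1/73*339)) = √(167024 + (-283*1/339 - 339/73)) = √(167024 + (-283/339 - 339/73)) = √(167024 - 135580/24747) = √(4133207348/24747) = 2*√25571120560239/24747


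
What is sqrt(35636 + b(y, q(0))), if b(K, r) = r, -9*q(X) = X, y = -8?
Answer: 2*sqrt(8909) ≈ 188.77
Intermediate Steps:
q(X) = -X/9
sqrt(35636 + b(y, q(0))) = sqrt(35636 - 1/9*0) = sqrt(35636 + 0) = sqrt(35636) = 2*sqrt(8909)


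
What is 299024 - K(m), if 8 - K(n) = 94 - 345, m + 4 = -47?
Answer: 298765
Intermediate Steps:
m = -51 (m = -4 - 47 = -51)
K(n) = 259 (K(n) = 8 - (94 - 345) = 8 - 1*(-251) = 8 + 251 = 259)
299024 - K(m) = 299024 - 1*259 = 299024 - 259 = 298765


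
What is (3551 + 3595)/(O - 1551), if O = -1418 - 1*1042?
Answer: -2382/1337 ≈ -1.7816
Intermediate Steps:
O = -2460 (O = -1418 - 1042 = -2460)
(3551 + 3595)/(O - 1551) = (3551 + 3595)/(-2460 - 1551) = 7146/(-4011) = 7146*(-1/4011) = -2382/1337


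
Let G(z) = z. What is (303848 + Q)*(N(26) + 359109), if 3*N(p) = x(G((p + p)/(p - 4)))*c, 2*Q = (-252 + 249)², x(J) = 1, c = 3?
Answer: 109116471275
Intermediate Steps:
Q = 9/2 (Q = (-252 + 249)²/2 = (½)*(-3)² = (½)*9 = 9/2 ≈ 4.5000)
N(p) = 1 (N(p) = (1*3)/3 = (⅓)*3 = 1)
(303848 + Q)*(N(26) + 359109) = (303848 + 9/2)*(1 + 359109) = (607705/2)*359110 = 109116471275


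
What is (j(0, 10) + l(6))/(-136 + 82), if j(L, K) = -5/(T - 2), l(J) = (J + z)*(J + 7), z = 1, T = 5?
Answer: -134/81 ≈ -1.6543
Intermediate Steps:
l(J) = (1 + J)*(7 + J) (l(J) = (J + 1)*(J + 7) = (1 + J)*(7 + J))
j(L, K) = -5/3 (j(L, K) = -5/(5 - 2) = -5/3)
(j(0, 10) + l(6))/(-136 + 82) = (-5/3 + (7 + 6**2 + 8*6))/(-136 + 82) = (-5/3 + (7 + 36 + 48))/(-54) = (-5/3 + 91)*(-1/54) = (268/3)*(-1/54) = -134/81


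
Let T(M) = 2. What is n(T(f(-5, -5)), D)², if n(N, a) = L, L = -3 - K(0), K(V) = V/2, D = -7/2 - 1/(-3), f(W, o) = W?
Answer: 9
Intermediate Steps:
D = -19/6 (D = -7*½ - 1*(-⅓) = -7/2 + ⅓ = -19/6 ≈ -3.1667)
K(V) = V/2 (K(V) = V*(½) = V/2)
L = -3 (L = -3 - 0/2 = -3 - 1*0 = -3 + 0 = -3)
n(N, a) = -3
n(T(f(-5, -5)), D)² = (-3)² = 9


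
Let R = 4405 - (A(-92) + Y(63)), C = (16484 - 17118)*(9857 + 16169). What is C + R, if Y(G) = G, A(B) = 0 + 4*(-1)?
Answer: -16496138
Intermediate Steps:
A(B) = -4 (A(B) = 0 - 4 = -4)
C = -16500484 (C = -634*26026 = -16500484)
R = 4346 (R = 4405 - (-4 + 63) = 4405 - 1*59 = 4405 - 59 = 4346)
C + R = -16500484 + 4346 = -16496138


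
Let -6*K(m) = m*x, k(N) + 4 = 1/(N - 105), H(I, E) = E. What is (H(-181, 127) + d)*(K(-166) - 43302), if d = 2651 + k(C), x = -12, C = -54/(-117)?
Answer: -164493765802/1359 ≈ -1.2104e+8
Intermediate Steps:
C = 6/13 (C = -54*(-1/117) = 6/13 ≈ 0.46154)
k(N) = -4 + 1/(-105 + N) (k(N) = -4 + 1/(N - 105) = -4 + 1/(-105 + N))
K(m) = 2*m (K(m) = -m*(-12)/6 = -(-2)*m = 2*m)
d = 3597260/1359 (d = 2651 + (421 - 4*6/13)/(-105 + 6/13) = 2651 + (421 - 24/13)/(-1359/13) = 2651 - 13/1359*5449/13 = 2651 - 5449/1359 = 3597260/1359 ≈ 2647.0)
(H(-181, 127) + d)*(K(-166) - 43302) = (127 + 3597260/1359)*(2*(-166) - 43302) = 3769853*(-332 - 43302)/1359 = (3769853/1359)*(-43634) = -164493765802/1359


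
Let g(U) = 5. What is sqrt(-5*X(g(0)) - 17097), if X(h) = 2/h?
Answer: I*sqrt(17099) ≈ 130.76*I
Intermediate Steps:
sqrt(-5*X(g(0)) - 17097) = sqrt(-10/5 - 17097) = sqrt(-5*2/5 - 17097) = sqrt(-2 - 17097) = sqrt(-17099) = I*sqrt(17099)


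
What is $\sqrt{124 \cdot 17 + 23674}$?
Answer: $\sqrt{25782} \approx 160.57$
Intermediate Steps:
$\sqrt{124 \cdot 17 + 23674} = \sqrt{2108 + 23674} = \sqrt{25782}$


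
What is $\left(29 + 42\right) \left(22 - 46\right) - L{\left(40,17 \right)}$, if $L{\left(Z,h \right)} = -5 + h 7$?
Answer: $-1818$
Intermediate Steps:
$L{\left(Z,h \right)} = -5 + 7 h$
$\left(29 + 42\right) \left(22 - 46\right) - L{\left(40,17 \right)} = \left(29 + 42\right) \left(22 - 46\right) - \left(-5 + 7 \cdot 17\right) = 71 \left(22 - 46\right) - \left(-5 + 119\right) = 71 \left(-24\right) - 114 = -1704 - 114 = -1818$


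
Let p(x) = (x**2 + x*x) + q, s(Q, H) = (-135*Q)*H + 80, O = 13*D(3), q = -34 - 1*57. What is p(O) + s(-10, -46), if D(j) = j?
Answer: -59069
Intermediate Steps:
q = -91 (q = -34 - 57 = -91)
O = 39 (O = 13*3 = 39)
s(Q, H) = 80 - 135*H*Q (s(Q, H) = -135*H*Q + 80 = 80 - 135*H*Q)
p(x) = -91 + 2*x**2 (p(x) = (x**2 + x*x) - 91 = (x**2 + x**2) - 91 = 2*x**2 - 91 = -91 + 2*x**2)
p(O) + s(-10, -46) = (-91 + 2*39**2) + (80 - 135*(-46)*(-10)) = (-91 + 2*1521) + (80 - 62100) = (-91 + 3042) - 62020 = 2951 - 62020 = -59069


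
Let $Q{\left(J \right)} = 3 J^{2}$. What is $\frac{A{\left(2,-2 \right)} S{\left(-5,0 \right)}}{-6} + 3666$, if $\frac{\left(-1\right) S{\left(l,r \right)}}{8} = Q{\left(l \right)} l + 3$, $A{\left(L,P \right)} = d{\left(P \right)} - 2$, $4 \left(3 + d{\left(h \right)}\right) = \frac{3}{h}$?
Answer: $6332$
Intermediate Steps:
$d{\left(h \right)} = -3 + \frac{3}{4 h}$ ($d{\left(h \right)} = -3 + \frac{3 \frac{1}{h}}{4} = -3 + \frac{3}{4 h}$)
$A{\left(L,P \right)} = -5 + \frac{3}{4 P}$ ($A{\left(L,P \right)} = \left(-3 + \frac{3}{4 P}\right) - 2 = -5 + \frac{3}{4 P}$)
$S{\left(l,r \right)} = -24 - 24 l^{3}$ ($S{\left(l,r \right)} = - 8 \left(3 l^{2} l + 3\right) = - 8 \left(3 l^{3} + 3\right) = - 8 \left(3 + 3 l^{3}\right) = -24 - 24 l^{3}$)
$\frac{A{\left(2,-2 \right)} S{\left(-5,0 \right)}}{-6} + 3666 = \frac{\left(-5 + \frac{3}{4 \left(-2\right)}\right) \left(-24 - 24 \left(-5\right)^{3}\right)}{-6} + 3666 = \left(-5 + \frac{3}{4} \left(- \frac{1}{2}\right)\right) \left(-24 - -3000\right) \left(- \frac{1}{6}\right) + 3666 = \left(-5 - \frac{3}{8}\right) \left(-24 + 3000\right) \left(- \frac{1}{6}\right) + 3666 = \left(- \frac{43}{8}\right) 2976 \left(- \frac{1}{6}\right) + 3666 = \left(-15996\right) \left(- \frac{1}{6}\right) + 3666 = 2666 + 3666 = 6332$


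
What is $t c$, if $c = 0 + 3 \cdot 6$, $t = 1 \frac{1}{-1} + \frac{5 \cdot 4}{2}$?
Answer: $162$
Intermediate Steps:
$t = 9$ ($t = 1 \left(-1\right) + 20 \cdot \frac{1}{2} = -1 + 10 = 9$)
$c = 18$ ($c = 0 + 18 = 18$)
$t c = 9 \cdot 18 = 162$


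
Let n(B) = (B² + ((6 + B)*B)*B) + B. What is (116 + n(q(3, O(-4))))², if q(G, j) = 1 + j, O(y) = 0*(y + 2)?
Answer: 15625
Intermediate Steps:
O(y) = 0 (O(y) = 0*(2 + y) = 0)
n(B) = B + B² + B²*(6 + B) (n(B) = (B² + (B*(6 + B))*B) + B = (B² + B²*(6 + B)) + B = B + B² + B²*(6 + B))
(116 + n(q(3, O(-4))))² = (116 + (1 + 0)*(1 + (1 + 0)² + 7*(1 + 0)))² = (116 + 1*(1 + 1² + 7*1))² = (116 + 1*(1 + 1 + 7))² = (116 + 1*9)² = (116 + 9)² = 125² = 15625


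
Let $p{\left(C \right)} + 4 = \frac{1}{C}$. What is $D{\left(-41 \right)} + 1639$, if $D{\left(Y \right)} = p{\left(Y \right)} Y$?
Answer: $1804$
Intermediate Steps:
$p{\left(C \right)} = -4 + \frac{1}{C}$
$D{\left(Y \right)} = Y \left(-4 + \frac{1}{Y}\right)$ ($D{\left(Y \right)} = \left(-4 + \frac{1}{Y}\right) Y = Y \left(-4 + \frac{1}{Y}\right)$)
$D{\left(-41 \right)} + 1639 = \left(1 - -164\right) + 1639 = \left(1 + 164\right) + 1639 = 165 + 1639 = 1804$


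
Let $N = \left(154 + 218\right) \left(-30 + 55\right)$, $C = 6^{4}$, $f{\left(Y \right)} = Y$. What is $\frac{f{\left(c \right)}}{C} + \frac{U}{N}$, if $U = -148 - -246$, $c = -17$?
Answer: $- \frac{2591}{1004400} \approx -0.0025796$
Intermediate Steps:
$C = 1296$
$N = 9300$ ($N = 372 \cdot 25 = 9300$)
$U = 98$ ($U = -148 + 246 = 98$)
$\frac{f{\left(c \right)}}{C} + \frac{U}{N} = - \frac{17}{1296} + \frac{98}{9300} = \left(-17\right) \frac{1}{1296} + 98 \cdot \frac{1}{9300} = - \frac{17}{1296} + \frac{49}{4650} = - \frac{2591}{1004400}$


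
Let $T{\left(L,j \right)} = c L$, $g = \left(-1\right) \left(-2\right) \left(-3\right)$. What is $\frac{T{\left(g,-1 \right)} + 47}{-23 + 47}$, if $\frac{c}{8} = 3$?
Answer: $- \frac{97}{24} \approx -4.0417$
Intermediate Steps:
$c = 24$ ($c = 8 \cdot 3 = 24$)
$g = -6$ ($g = 2 \left(-3\right) = -6$)
$T{\left(L,j \right)} = 24 L$
$\frac{T{\left(g,-1 \right)} + 47}{-23 + 47} = \frac{24 \left(-6\right) + 47}{-23 + 47} = \frac{-144 + 47}{24} = \frac{1}{24} \left(-97\right) = - \frac{97}{24}$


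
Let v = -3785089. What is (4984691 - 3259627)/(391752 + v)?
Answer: -1725064/3393337 ≈ -0.50837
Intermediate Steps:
(4984691 - 3259627)/(391752 + v) = (4984691 - 3259627)/(391752 - 3785089) = 1725064/(-3393337) = 1725064*(-1/3393337) = -1725064/3393337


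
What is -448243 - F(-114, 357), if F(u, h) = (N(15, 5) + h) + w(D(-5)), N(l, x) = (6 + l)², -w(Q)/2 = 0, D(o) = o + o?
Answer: -449041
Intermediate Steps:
D(o) = 2*o
w(Q) = 0 (w(Q) = -2*0 = 0)
F(u, h) = 441 + h (F(u, h) = ((6 + 15)² + h) + 0 = (21² + h) + 0 = (441 + h) + 0 = 441 + h)
-448243 - F(-114, 357) = -448243 - (441 + 357) = -448243 - 1*798 = -448243 - 798 = -449041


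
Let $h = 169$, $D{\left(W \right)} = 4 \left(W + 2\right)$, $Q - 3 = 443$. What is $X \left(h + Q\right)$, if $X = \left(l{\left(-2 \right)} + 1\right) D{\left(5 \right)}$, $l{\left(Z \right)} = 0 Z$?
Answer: $17220$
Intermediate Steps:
$l{\left(Z \right)} = 0$
$Q = 446$ ($Q = 3 + 443 = 446$)
$D{\left(W \right)} = 8 + 4 W$ ($D{\left(W \right)} = 4 \left(2 + W\right) = 8 + 4 W$)
$X = 28$ ($X = \left(0 + 1\right) \left(8 + 4 \cdot 5\right) = 1 \left(8 + 20\right) = 1 \cdot 28 = 28$)
$X \left(h + Q\right) = 28 \left(169 + 446\right) = 28 \cdot 615 = 17220$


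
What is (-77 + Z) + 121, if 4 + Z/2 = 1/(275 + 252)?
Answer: 18974/527 ≈ 36.004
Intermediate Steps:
Z = -4214/527 (Z = -8 + 2/(275 + 252) = -8 + 2/527 = -4214/527 ≈ -7.9962)
(-77 + Z) + 121 = (-77 - 4214/527) + 121 = -44793/527 + 121 = 18974/527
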